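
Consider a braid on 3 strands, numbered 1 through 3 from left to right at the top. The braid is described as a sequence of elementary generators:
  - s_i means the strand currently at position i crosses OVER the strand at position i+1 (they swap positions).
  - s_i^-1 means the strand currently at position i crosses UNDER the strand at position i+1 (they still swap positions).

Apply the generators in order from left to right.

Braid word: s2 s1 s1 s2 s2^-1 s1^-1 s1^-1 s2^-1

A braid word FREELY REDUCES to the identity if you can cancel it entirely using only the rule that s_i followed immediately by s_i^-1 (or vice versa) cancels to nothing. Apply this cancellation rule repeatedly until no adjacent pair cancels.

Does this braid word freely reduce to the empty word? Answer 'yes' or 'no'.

Answer: yes

Derivation:
Gen 1 (s2): push. Stack: [s2]
Gen 2 (s1): push. Stack: [s2 s1]
Gen 3 (s1): push. Stack: [s2 s1 s1]
Gen 4 (s2): push. Stack: [s2 s1 s1 s2]
Gen 5 (s2^-1): cancels prior s2. Stack: [s2 s1 s1]
Gen 6 (s1^-1): cancels prior s1. Stack: [s2 s1]
Gen 7 (s1^-1): cancels prior s1. Stack: [s2]
Gen 8 (s2^-1): cancels prior s2. Stack: []
Reduced word: (empty)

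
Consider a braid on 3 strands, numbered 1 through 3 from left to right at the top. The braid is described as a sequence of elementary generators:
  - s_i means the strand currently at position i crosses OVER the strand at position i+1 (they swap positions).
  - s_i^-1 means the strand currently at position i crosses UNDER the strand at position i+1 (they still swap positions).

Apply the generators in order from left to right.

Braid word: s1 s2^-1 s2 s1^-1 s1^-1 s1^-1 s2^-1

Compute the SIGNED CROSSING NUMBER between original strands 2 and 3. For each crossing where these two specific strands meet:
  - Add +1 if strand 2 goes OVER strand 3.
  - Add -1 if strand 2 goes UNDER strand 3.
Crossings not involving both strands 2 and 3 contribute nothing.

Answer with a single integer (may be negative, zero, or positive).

Gen 1: crossing 1x2. Both 2&3? no. Sum: 0
Gen 2: crossing 1x3. Both 2&3? no. Sum: 0
Gen 3: crossing 3x1. Both 2&3? no. Sum: 0
Gen 4: crossing 2x1. Both 2&3? no. Sum: 0
Gen 5: crossing 1x2. Both 2&3? no. Sum: 0
Gen 6: crossing 2x1. Both 2&3? no. Sum: 0
Gen 7: 2 under 3. Both 2&3? yes. Contrib: -1. Sum: -1

Answer: -1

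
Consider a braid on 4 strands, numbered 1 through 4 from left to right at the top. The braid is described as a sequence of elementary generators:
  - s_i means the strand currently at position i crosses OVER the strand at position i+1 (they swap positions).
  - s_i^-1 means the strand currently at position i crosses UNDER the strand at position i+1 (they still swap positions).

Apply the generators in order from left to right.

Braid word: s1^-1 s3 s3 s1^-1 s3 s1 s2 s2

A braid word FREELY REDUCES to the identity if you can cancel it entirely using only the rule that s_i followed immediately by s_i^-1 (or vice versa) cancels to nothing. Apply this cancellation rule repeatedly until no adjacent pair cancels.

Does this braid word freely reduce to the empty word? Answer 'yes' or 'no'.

Answer: no

Derivation:
Gen 1 (s1^-1): push. Stack: [s1^-1]
Gen 2 (s3): push. Stack: [s1^-1 s3]
Gen 3 (s3): push. Stack: [s1^-1 s3 s3]
Gen 4 (s1^-1): push. Stack: [s1^-1 s3 s3 s1^-1]
Gen 5 (s3): push. Stack: [s1^-1 s3 s3 s1^-1 s3]
Gen 6 (s1): push. Stack: [s1^-1 s3 s3 s1^-1 s3 s1]
Gen 7 (s2): push. Stack: [s1^-1 s3 s3 s1^-1 s3 s1 s2]
Gen 8 (s2): push. Stack: [s1^-1 s3 s3 s1^-1 s3 s1 s2 s2]
Reduced word: s1^-1 s3 s3 s1^-1 s3 s1 s2 s2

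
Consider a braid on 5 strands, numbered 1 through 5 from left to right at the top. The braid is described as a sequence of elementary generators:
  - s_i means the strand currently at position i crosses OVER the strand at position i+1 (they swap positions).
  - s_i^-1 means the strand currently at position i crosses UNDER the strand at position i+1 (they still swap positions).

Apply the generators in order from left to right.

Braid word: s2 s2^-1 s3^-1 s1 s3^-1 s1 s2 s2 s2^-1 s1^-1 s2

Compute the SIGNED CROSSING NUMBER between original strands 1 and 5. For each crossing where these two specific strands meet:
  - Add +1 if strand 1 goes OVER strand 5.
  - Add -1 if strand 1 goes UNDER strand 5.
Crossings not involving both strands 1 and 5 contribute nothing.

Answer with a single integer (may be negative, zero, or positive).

Answer: 0

Derivation:
Gen 1: crossing 2x3. Both 1&5? no. Sum: 0
Gen 2: crossing 3x2. Both 1&5? no. Sum: 0
Gen 3: crossing 3x4. Both 1&5? no. Sum: 0
Gen 4: crossing 1x2. Both 1&5? no. Sum: 0
Gen 5: crossing 4x3. Both 1&5? no. Sum: 0
Gen 6: crossing 2x1. Both 1&5? no. Sum: 0
Gen 7: crossing 2x3. Both 1&5? no. Sum: 0
Gen 8: crossing 3x2. Both 1&5? no. Sum: 0
Gen 9: crossing 2x3. Both 1&5? no. Sum: 0
Gen 10: crossing 1x3. Both 1&5? no. Sum: 0
Gen 11: crossing 1x2. Both 1&5? no. Sum: 0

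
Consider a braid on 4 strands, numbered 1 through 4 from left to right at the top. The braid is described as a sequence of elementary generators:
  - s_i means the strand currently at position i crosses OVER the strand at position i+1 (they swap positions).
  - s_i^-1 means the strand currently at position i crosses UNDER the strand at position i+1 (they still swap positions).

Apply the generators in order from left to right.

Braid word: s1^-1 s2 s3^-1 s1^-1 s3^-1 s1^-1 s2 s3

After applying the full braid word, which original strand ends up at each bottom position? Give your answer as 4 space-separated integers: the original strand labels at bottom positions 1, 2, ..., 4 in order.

Answer: 2 1 4 3

Derivation:
Gen 1 (s1^-1): strand 1 crosses under strand 2. Perm now: [2 1 3 4]
Gen 2 (s2): strand 1 crosses over strand 3. Perm now: [2 3 1 4]
Gen 3 (s3^-1): strand 1 crosses under strand 4. Perm now: [2 3 4 1]
Gen 4 (s1^-1): strand 2 crosses under strand 3. Perm now: [3 2 4 1]
Gen 5 (s3^-1): strand 4 crosses under strand 1. Perm now: [3 2 1 4]
Gen 6 (s1^-1): strand 3 crosses under strand 2. Perm now: [2 3 1 4]
Gen 7 (s2): strand 3 crosses over strand 1. Perm now: [2 1 3 4]
Gen 8 (s3): strand 3 crosses over strand 4. Perm now: [2 1 4 3]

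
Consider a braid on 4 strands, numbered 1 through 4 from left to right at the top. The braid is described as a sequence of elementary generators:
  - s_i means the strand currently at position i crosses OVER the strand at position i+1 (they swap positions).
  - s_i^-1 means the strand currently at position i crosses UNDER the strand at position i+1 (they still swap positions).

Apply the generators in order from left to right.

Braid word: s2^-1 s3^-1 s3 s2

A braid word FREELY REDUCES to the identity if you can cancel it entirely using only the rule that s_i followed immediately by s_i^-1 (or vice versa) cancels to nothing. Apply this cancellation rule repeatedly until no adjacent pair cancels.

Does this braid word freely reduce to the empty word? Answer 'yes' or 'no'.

Answer: yes

Derivation:
Gen 1 (s2^-1): push. Stack: [s2^-1]
Gen 2 (s3^-1): push. Stack: [s2^-1 s3^-1]
Gen 3 (s3): cancels prior s3^-1. Stack: [s2^-1]
Gen 4 (s2): cancels prior s2^-1. Stack: []
Reduced word: (empty)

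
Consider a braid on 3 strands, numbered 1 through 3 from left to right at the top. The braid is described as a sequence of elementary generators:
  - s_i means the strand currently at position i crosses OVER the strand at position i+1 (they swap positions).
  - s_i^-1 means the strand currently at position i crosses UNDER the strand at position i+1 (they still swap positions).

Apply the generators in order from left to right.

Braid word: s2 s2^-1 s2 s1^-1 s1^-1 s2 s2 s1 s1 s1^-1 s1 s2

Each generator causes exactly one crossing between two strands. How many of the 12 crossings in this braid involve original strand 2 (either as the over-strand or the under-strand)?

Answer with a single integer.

Gen 1: crossing 2x3. Involves strand 2? yes. Count so far: 1
Gen 2: crossing 3x2. Involves strand 2? yes. Count so far: 2
Gen 3: crossing 2x3. Involves strand 2? yes. Count so far: 3
Gen 4: crossing 1x3. Involves strand 2? no. Count so far: 3
Gen 5: crossing 3x1. Involves strand 2? no. Count so far: 3
Gen 6: crossing 3x2. Involves strand 2? yes. Count so far: 4
Gen 7: crossing 2x3. Involves strand 2? yes. Count so far: 5
Gen 8: crossing 1x3. Involves strand 2? no. Count so far: 5
Gen 9: crossing 3x1. Involves strand 2? no. Count so far: 5
Gen 10: crossing 1x3. Involves strand 2? no. Count so far: 5
Gen 11: crossing 3x1. Involves strand 2? no. Count so far: 5
Gen 12: crossing 3x2. Involves strand 2? yes. Count so far: 6

Answer: 6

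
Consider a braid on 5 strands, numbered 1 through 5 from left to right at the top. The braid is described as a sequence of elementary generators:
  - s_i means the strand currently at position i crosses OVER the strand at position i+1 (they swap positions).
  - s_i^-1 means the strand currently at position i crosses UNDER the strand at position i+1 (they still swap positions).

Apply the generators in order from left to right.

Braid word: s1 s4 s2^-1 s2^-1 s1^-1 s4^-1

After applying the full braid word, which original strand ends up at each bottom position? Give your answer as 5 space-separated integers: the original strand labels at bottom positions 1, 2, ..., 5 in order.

Gen 1 (s1): strand 1 crosses over strand 2. Perm now: [2 1 3 4 5]
Gen 2 (s4): strand 4 crosses over strand 5. Perm now: [2 1 3 5 4]
Gen 3 (s2^-1): strand 1 crosses under strand 3. Perm now: [2 3 1 5 4]
Gen 4 (s2^-1): strand 3 crosses under strand 1. Perm now: [2 1 3 5 4]
Gen 5 (s1^-1): strand 2 crosses under strand 1. Perm now: [1 2 3 5 4]
Gen 6 (s4^-1): strand 5 crosses under strand 4. Perm now: [1 2 3 4 5]

Answer: 1 2 3 4 5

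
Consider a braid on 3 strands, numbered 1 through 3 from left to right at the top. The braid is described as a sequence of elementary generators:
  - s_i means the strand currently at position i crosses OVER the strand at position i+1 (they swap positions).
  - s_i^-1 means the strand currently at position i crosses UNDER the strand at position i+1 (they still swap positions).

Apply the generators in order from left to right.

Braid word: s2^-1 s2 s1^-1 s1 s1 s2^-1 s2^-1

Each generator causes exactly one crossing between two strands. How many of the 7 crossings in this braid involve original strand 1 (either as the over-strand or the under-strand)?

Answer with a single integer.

Gen 1: crossing 2x3. Involves strand 1? no. Count so far: 0
Gen 2: crossing 3x2. Involves strand 1? no. Count so far: 0
Gen 3: crossing 1x2. Involves strand 1? yes. Count so far: 1
Gen 4: crossing 2x1. Involves strand 1? yes. Count so far: 2
Gen 5: crossing 1x2. Involves strand 1? yes. Count so far: 3
Gen 6: crossing 1x3. Involves strand 1? yes. Count so far: 4
Gen 7: crossing 3x1. Involves strand 1? yes. Count so far: 5

Answer: 5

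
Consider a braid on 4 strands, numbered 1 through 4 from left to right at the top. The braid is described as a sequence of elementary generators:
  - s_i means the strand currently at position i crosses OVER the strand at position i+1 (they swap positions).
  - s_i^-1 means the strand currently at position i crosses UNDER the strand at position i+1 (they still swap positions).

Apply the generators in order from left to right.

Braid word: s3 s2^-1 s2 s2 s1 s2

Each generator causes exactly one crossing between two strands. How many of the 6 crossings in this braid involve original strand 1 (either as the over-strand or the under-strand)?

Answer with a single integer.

Gen 1: crossing 3x4. Involves strand 1? no. Count so far: 0
Gen 2: crossing 2x4. Involves strand 1? no. Count so far: 0
Gen 3: crossing 4x2. Involves strand 1? no. Count so far: 0
Gen 4: crossing 2x4. Involves strand 1? no. Count so far: 0
Gen 5: crossing 1x4. Involves strand 1? yes. Count so far: 1
Gen 6: crossing 1x2. Involves strand 1? yes. Count so far: 2

Answer: 2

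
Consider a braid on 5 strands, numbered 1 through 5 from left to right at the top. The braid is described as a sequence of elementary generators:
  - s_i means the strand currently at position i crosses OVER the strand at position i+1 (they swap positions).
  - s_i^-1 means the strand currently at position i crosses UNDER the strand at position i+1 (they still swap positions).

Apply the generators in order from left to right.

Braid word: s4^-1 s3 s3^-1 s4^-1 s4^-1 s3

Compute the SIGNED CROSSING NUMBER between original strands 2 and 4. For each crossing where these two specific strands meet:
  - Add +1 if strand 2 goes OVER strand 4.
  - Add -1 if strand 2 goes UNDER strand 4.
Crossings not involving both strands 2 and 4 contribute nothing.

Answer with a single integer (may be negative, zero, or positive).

Gen 1: crossing 4x5. Both 2&4? no. Sum: 0
Gen 2: crossing 3x5. Both 2&4? no. Sum: 0
Gen 3: crossing 5x3. Both 2&4? no. Sum: 0
Gen 4: crossing 5x4. Both 2&4? no. Sum: 0
Gen 5: crossing 4x5. Both 2&4? no. Sum: 0
Gen 6: crossing 3x5. Both 2&4? no. Sum: 0

Answer: 0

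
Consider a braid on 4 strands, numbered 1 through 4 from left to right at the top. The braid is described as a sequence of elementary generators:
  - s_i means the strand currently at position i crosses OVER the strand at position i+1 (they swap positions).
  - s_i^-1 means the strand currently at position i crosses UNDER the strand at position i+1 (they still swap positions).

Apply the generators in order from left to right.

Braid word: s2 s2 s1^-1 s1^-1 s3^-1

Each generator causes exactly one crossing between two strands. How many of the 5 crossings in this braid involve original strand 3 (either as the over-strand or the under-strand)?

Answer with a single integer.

Gen 1: crossing 2x3. Involves strand 3? yes. Count so far: 1
Gen 2: crossing 3x2. Involves strand 3? yes. Count so far: 2
Gen 3: crossing 1x2. Involves strand 3? no. Count so far: 2
Gen 4: crossing 2x1. Involves strand 3? no. Count so far: 2
Gen 5: crossing 3x4. Involves strand 3? yes. Count so far: 3

Answer: 3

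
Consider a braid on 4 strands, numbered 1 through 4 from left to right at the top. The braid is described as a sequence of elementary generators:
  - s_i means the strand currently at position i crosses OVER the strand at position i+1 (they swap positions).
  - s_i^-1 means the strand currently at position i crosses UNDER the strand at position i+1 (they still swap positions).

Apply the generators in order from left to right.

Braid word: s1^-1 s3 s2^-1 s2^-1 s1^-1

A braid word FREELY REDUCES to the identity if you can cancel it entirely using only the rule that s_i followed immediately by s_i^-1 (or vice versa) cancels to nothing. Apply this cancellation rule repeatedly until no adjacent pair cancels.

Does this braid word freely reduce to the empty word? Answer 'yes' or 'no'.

Answer: no

Derivation:
Gen 1 (s1^-1): push. Stack: [s1^-1]
Gen 2 (s3): push. Stack: [s1^-1 s3]
Gen 3 (s2^-1): push. Stack: [s1^-1 s3 s2^-1]
Gen 4 (s2^-1): push. Stack: [s1^-1 s3 s2^-1 s2^-1]
Gen 5 (s1^-1): push. Stack: [s1^-1 s3 s2^-1 s2^-1 s1^-1]
Reduced word: s1^-1 s3 s2^-1 s2^-1 s1^-1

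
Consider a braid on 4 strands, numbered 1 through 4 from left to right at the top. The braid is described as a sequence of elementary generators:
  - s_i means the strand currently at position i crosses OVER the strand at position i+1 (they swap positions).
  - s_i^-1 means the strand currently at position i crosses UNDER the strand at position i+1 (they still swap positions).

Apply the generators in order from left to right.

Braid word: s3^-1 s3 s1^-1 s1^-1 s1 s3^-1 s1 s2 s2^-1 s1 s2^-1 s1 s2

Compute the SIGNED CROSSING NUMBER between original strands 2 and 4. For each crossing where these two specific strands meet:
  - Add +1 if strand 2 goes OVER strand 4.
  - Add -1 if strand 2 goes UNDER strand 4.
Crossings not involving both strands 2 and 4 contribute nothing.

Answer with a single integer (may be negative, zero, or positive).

Gen 1: crossing 3x4. Both 2&4? no. Sum: 0
Gen 2: crossing 4x3. Both 2&4? no. Sum: 0
Gen 3: crossing 1x2. Both 2&4? no. Sum: 0
Gen 4: crossing 2x1. Both 2&4? no. Sum: 0
Gen 5: crossing 1x2. Both 2&4? no. Sum: 0
Gen 6: crossing 3x4. Both 2&4? no. Sum: 0
Gen 7: crossing 2x1. Both 2&4? no. Sum: 0
Gen 8: 2 over 4. Both 2&4? yes. Contrib: +1. Sum: 1
Gen 9: 4 under 2. Both 2&4? yes. Contrib: +1. Sum: 2
Gen 10: crossing 1x2. Both 2&4? no. Sum: 2
Gen 11: crossing 1x4. Both 2&4? no. Sum: 2
Gen 12: 2 over 4. Both 2&4? yes. Contrib: +1. Sum: 3
Gen 13: crossing 2x1. Both 2&4? no. Sum: 3

Answer: 3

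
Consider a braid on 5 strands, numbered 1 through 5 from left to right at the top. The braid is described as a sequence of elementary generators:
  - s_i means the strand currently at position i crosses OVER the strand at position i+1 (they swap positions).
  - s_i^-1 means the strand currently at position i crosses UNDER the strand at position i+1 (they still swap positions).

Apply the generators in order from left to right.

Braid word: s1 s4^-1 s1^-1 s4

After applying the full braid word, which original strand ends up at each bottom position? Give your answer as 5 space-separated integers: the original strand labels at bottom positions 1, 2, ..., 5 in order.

Answer: 1 2 3 4 5

Derivation:
Gen 1 (s1): strand 1 crosses over strand 2. Perm now: [2 1 3 4 5]
Gen 2 (s4^-1): strand 4 crosses under strand 5. Perm now: [2 1 3 5 4]
Gen 3 (s1^-1): strand 2 crosses under strand 1. Perm now: [1 2 3 5 4]
Gen 4 (s4): strand 5 crosses over strand 4. Perm now: [1 2 3 4 5]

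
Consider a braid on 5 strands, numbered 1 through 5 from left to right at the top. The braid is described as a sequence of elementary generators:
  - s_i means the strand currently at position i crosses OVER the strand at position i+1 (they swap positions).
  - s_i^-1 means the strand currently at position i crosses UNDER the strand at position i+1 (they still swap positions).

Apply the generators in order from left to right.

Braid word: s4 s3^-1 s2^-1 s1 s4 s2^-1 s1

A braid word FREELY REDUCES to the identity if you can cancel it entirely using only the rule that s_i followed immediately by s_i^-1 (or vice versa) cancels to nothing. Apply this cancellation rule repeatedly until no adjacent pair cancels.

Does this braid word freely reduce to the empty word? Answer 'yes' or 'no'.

Answer: no

Derivation:
Gen 1 (s4): push. Stack: [s4]
Gen 2 (s3^-1): push. Stack: [s4 s3^-1]
Gen 3 (s2^-1): push. Stack: [s4 s3^-1 s2^-1]
Gen 4 (s1): push. Stack: [s4 s3^-1 s2^-1 s1]
Gen 5 (s4): push. Stack: [s4 s3^-1 s2^-1 s1 s4]
Gen 6 (s2^-1): push. Stack: [s4 s3^-1 s2^-1 s1 s4 s2^-1]
Gen 7 (s1): push. Stack: [s4 s3^-1 s2^-1 s1 s4 s2^-1 s1]
Reduced word: s4 s3^-1 s2^-1 s1 s4 s2^-1 s1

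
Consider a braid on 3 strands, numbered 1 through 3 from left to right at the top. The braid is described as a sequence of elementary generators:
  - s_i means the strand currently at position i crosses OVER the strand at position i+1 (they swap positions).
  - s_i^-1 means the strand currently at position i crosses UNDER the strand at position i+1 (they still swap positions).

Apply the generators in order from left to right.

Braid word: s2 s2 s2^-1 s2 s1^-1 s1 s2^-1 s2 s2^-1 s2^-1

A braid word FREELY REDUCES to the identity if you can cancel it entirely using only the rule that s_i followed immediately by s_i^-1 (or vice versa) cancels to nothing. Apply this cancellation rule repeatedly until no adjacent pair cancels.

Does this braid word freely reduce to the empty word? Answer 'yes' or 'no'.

Answer: yes

Derivation:
Gen 1 (s2): push. Stack: [s2]
Gen 2 (s2): push. Stack: [s2 s2]
Gen 3 (s2^-1): cancels prior s2. Stack: [s2]
Gen 4 (s2): push. Stack: [s2 s2]
Gen 5 (s1^-1): push. Stack: [s2 s2 s1^-1]
Gen 6 (s1): cancels prior s1^-1. Stack: [s2 s2]
Gen 7 (s2^-1): cancels prior s2. Stack: [s2]
Gen 8 (s2): push. Stack: [s2 s2]
Gen 9 (s2^-1): cancels prior s2. Stack: [s2]
Gen 10 (s2^-1): cancels prior s2. Stack: []
Reduced word: (empty)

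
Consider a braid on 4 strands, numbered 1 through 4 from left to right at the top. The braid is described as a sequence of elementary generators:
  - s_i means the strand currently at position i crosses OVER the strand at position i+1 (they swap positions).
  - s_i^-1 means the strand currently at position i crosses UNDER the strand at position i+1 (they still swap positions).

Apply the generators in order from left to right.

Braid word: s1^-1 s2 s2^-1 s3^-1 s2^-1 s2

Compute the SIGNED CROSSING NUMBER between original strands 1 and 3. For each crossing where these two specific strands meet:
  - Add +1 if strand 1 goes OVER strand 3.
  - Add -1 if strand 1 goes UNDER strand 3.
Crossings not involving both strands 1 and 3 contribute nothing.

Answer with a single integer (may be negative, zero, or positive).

Gen 1: crossing 1x2. Both 1&3? no. Sum: 0
Gen 2: 1 over 3. Both 1&3? yes. Contrib: +1. Sum: 1
Gen 3: 3 under 1. Both 1&3? yes. Contrib: +1. Sum: 2
Gen 4: crossing 3x4. Both 1&3? no. Sum: 2
Gen 5: crossing 1x4. Both 1&3? no. Sum: 2
Gen 6: crossing 4x1. Both 1&3? no. Sum: 2

Answer: 2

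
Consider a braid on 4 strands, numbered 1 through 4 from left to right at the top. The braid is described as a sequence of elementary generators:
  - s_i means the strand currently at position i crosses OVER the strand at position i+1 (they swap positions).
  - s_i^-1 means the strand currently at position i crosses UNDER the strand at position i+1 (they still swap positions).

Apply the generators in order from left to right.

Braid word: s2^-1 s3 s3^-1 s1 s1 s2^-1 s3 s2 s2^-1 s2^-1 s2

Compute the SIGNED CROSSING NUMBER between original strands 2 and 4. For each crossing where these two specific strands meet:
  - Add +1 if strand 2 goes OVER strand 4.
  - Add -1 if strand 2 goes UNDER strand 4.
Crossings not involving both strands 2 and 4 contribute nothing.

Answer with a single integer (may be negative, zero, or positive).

Gen 1: crossing 2x3. Both 2&4? no. Sum: 0
Gen 2: 2 over 4. Both 2&4? yes. Contrib: +1. Sum: 1
Gen 3: 4 under 2. Both 2&4? yes. Contrib: +1. Sum: 2
Gen 4: crossing 1x3. Both 2&4? no. Sum: 2
Gen 5: crossing 3x1. Both 2&4? no. Sum: 2
Gen 6: crossing 3x2. Both 2&4? no. Sum: 2
Gen 7: crossing 3x4. Both 2&4? no. Sum: 2
Gen 8: 2 over 4. Both 2&4? yes. Contrib: +1. Sum: 3
Gen 9: 4 under 2. Both 2&4? yes. Contrib: +1. Sum: 4
Gen 10: 2 under 4. Both 2&4? yes. Contrib: -1. Sum: 3
Gen 11: 4 over 2. Both 2&4? yes. Contrib: -1. Sum: 2

Answer: 2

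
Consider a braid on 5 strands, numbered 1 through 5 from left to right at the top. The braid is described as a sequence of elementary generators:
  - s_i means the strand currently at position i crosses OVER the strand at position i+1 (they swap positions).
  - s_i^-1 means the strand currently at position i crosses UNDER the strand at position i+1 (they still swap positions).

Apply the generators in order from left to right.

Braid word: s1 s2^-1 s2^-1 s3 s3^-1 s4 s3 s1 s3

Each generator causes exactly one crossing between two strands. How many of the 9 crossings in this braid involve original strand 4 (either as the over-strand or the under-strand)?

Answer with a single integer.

Gen 1: crossing 1x2. Involves strand 4? no. Count so far: 0
Gen 2: crossing 1x3. Involves strand 4? no. Count so far: 0
Gen 3: crossing 3x1. Involves strand 4? no. Count so far: 0
Gen 4: crossing 3x4. Involves strand 4? yes. Count so far: 1
Gen 5: crossing 4x3. Involves strand 4? yes. Count so far: 2
Gen 6: crossing 4x5. Involves strand 4? yes. Count so far: 3
Gen 7: crossing 3x5. Involves strand 4? no. Count so far: 3
Gen 8: crossing 2x1. Involves strand 4? no. Count so far: 3
Gen 9: crossing 5x3. Involves strand 4? no. Count so far: 3

Answer: 3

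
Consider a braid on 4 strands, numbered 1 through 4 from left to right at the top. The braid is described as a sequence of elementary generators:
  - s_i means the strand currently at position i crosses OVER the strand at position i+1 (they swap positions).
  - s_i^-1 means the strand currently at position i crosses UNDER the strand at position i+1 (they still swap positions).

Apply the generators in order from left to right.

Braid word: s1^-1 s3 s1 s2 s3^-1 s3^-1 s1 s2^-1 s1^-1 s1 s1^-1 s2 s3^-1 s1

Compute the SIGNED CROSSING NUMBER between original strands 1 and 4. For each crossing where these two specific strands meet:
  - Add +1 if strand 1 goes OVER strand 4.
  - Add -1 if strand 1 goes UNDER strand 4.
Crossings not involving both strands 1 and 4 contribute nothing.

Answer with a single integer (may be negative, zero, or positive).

Answer: 0

Derivation:
Gen 1: crossing 1x2. Both 1&4? no. Sum: 0
Gen 2: crossing 3x4. Both 1&4? no. Sum: 0
Gen 3: crossing 2x1. Both 1&4? no. Sum: 0
Gen 4: crossing 2x4. Both 1&4? no. Sum: 0
Gen 5: crossing 2x3. Both 1&4? no. Sum: 0
Gen 6: crossing 3x2. Both 1&4? no. Sum: 0
Gen 7: 1 over 4. Both 1&4? yes. Contrib: +1. Sum: 1
Gen 8: crossing 1x2. Both 1&4? no. Sum: 1
Gen 9: crossing 4x2. Both 1&4? no. Sum: 1
Gen 10: crossing 2x4. Both 1&4? no. Sum: 1
Gen 11: crossing 4x2. Both 1&4? no. Sum: 1
Gen 12: 4 over 1. Both 1&4? yes. Contrib: -1. Sum: 0
Gen 13: crossing 4x3. Both 1&4? no. Sum: 0
Gen 14: crossing 2x1. Both 1&4? no. Sum: 0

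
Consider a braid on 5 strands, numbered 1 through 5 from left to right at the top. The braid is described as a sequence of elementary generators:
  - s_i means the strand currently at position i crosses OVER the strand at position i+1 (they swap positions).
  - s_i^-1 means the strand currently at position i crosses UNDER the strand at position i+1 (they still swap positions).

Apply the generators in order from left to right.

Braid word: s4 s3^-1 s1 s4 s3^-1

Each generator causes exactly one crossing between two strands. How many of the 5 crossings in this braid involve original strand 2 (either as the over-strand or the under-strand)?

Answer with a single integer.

Gen 1: crossing 4x5. Involves strand 2? no. Count so far: 0
Gen 2: crossing 3x5. Involves strand 2? no. Count so far: 0
Gen 3: crossing 1x2. Involves strand 2? yes. Count so far: 1
Gen 4: crossing 3x4. Involves strand 2? no. Count so far: 1
Gen 5: crossing 5x4. Involves strand 2? no. Count so far: 1

Answer: 1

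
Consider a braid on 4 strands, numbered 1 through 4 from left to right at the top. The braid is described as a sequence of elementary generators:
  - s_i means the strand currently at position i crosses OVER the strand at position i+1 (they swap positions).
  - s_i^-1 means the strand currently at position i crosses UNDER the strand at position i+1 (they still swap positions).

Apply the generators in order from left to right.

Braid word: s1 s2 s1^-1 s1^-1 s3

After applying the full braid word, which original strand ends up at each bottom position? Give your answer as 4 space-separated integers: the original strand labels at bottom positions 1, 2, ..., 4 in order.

Gen 1 (s1): strand 1 crosses over strand 2. Perm now: [2 1 3 4]
Gen 2 (s2): strand 1 crosses over strand 3. Perm now: [2 3 1 4]
Gen 3 (s1^-1): strand 2 crosses under strand 3. Perm now: [3 2 1 4]
Gen 4 (s1^-1): strand 3 crosses under strand 2. Perm now: [2 3 1 4]
Gen 5 (s3): strand 1 crosses over strand 4. Perm now: [2 3 4 1]

Answer: 2 3 4 1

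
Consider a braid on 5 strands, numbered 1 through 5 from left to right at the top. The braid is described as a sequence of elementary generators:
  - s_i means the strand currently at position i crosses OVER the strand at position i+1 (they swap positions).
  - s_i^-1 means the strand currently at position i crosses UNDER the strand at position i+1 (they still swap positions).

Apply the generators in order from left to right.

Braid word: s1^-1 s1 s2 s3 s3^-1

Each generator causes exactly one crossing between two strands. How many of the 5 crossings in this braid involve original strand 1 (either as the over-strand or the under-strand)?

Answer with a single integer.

Gen 1: crossing 1x2. Involves strand 1? yes. Count so far: 1
Gen 2: crossing 2x1. Involves strand 1? yes. Count so far: 2
Gen 3: crossing 2x3. Involves strand 1? no. Count so far: 2
Gen 4: crossing 2x4. Involves strand 1? no. Count so far: 2
Gen 5: crossing 4x2. Involves strand 1? no. Count so far: 2

Answer: 2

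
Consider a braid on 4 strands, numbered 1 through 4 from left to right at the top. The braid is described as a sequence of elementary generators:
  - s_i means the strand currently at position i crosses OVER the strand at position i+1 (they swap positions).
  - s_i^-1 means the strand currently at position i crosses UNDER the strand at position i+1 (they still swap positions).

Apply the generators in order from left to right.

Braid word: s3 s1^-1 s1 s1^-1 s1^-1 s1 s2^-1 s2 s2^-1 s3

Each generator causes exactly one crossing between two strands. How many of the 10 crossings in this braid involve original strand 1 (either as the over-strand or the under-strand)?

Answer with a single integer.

Gen 1: crossing 3x4. Involves strand 1? no. Count so far: 0
Gen 2: crossing 1x2. Involves strand 1? yes. Count so far: 1
Gen 3: crossing 2x1. Involves strand 1? yes. Count so far: 2
Gen 4: crossing 1x2. Involves strand 1? yes. Count so far: 3
Gen 5: crossing 2x1. Involves strand 1? yes. Count so far: 4
Gen 6: crossing 1x2. Involves strand 1? yes. Count so far: 5
Gen 7: crossing 1x4. Involves strand 1? yes. Count so far: 6
Gen 8: crossing 4x1. Involves strand 1? yes. Count so far: 7
Gen 9: crossing 1x4. Involves strand 1? yes. Count so far: 8
Gen 10: crossing 1x3. Involves strand 1? yes. Count so far: 9

Answer: 9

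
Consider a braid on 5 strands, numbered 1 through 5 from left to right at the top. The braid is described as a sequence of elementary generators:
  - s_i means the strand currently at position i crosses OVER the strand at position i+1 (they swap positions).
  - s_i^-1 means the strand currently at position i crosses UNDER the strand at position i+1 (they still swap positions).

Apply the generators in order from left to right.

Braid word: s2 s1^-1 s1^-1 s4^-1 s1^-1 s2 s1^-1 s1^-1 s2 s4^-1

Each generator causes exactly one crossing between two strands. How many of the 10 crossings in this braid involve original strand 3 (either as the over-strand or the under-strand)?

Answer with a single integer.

Gen 1: crossing 2x3. Involves strand 3? yes. Count so far: 1
Gen 2: crossing 1x3. Involves strand 3? yes. Count so far: 2
Gen 3: crossing 3x1. Involves strand 3? yes. Count so far: 3
Gen 4: crossing 4x5. Involves strand 3? no. Count so far: 3
Gen 5: crossing 1x3. Involves strand 3? yes. Count so far: 4
Gen 6: crossing 1x2. Involves strand 3? no. Count so far: 4
Gen 7: crossing 3x2. Involves strand 3? yes. Count so far: 5
Gen 8: crossing 2x3. Involves strand 3? yes. Count so far: 6
Gen 9: crossing 2x1. Involves strand 3? no. Count so far: 6
Gen 10: crossing 5x4. Involves strand 3? no. Count so far: 6

Answer: 6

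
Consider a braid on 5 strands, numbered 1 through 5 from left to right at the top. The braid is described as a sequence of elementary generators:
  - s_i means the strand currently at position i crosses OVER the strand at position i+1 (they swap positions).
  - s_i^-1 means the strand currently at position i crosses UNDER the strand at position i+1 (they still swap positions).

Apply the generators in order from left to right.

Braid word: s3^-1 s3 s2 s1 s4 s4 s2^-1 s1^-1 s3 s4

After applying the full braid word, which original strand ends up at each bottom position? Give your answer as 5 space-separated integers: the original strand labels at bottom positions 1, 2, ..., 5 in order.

Gen 1 (s3^-1): strand 3 crosses under strand 4. Perm now: [1 2 4 3 5]
Gen 2 (s3): strand 4 crosses over strand 3. Perm now: [1 2 3 4 5]
Gen 3 (s2): strand 2 crosses over strand 3. Perm now: [1 3 2 4 5]
Gen 4 (s1): strand 1 crosses over strand 3. Perm now: [3 1 2 4 5]
Gen 5 (s4): strand 4 crosses over strand 5. Perm now: [3 1 2 5 4]
Gen 6 (s4): strand 5 crosses over strand 4. Perm now: [3 1 2 4 5]
Gen 7 (s2^-1): strand 1 crosses under strand 2. Perm now: [3 2 1 4 5]
Gen 8 (s1^-1): strand 3 crosses under strand 2. Perm now: [2 3 1 4 5]
Gen 9 (s3): strand 1 crosses over strand 4. Perm now: [2 3 4 1 5]
Gen 10 (s4): strand 1 crosses over strand 5. Perm now: [2 3 4 5 1]

Answer: 2 3 4 5 1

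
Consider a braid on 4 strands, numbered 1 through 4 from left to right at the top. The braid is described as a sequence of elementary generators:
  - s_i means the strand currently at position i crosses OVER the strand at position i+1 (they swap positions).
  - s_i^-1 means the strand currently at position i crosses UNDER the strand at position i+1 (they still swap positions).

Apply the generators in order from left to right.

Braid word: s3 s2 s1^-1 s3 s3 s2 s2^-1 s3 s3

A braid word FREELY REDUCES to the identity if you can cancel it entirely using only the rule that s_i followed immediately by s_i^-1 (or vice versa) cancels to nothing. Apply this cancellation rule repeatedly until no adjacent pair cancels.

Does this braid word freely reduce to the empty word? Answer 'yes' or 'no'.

Gen 1 (s3): push. Stack: [s3]
Gen 2 (s2): push. Stack: [s3 s2]
Gen 3 (s1^-1): push. Stack: [s3 s2 s1^-1]
Gen 4 (s3): push. Stack: [s3 s2 s1^-1 s3]
Gen 5 (s3): push. Stack: [s3 s2 s1^-1 s3 s3]
Gen 6 (s2): push. Stack: [s3 s2 s1^-1 s3 s3 s2]
Gen 7 (s2^-1): cancels prior s2. Stack: [s3 s2 s1^-1 s3 s3]
Gen 8 (s3): push. Stack: [s3 s2 s1^-1 s3 s3 s3]
Gen 9 (s3): push. Stack: [s3 s2 s1^-1 s3 s3 s3 s3]
Reduced word: s3 s2 s1^-1 s3 s3 s3 s3

Answer: no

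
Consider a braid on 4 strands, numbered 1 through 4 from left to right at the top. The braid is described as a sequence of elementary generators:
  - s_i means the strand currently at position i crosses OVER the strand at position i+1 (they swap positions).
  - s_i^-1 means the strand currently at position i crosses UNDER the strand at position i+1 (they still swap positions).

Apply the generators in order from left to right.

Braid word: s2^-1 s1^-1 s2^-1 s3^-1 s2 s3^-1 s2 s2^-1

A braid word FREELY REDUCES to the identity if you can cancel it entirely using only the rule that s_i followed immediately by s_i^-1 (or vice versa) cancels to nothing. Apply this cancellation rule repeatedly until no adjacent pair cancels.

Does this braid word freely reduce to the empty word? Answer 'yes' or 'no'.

Answer: no

Derivation:
Gen 1 (s2^-1): push. Stack: [s2^-1]
Gen 2 (s1^-1): push. Stack: [s2^-1 s1^-1]
Gen 3 (s2^-1): push. Stack: [s2^-1 s1^-1 s2^-1]
Gen 4 (s3^-1): push. Stack: [s2^-1 s1^-1 s2^-1 s3^-1]
Gen 5 (s2): push. Stack: [s2^-1 s1^-1 s2^-1 s3^-1 s2]
Gen 6 (s3^-1): push. Stack: [s2^-1 s1^-1 s2^-1 s3^-1 s2 s3^-1]
Gen 7 (s2): push. Stack: [s2^-1 s1^-1 s2^-1 s3^-1 s2 s3^-1 s2]
Gen 8 (s2^-1): cancels prior s2. Stack: [s2^-1 s1^-1 s2^-1 s3^-1 s2 s3^-1]
Reduced word: s2^-1 s1^-1 s2^-1 s3^-1 s2 s3^-1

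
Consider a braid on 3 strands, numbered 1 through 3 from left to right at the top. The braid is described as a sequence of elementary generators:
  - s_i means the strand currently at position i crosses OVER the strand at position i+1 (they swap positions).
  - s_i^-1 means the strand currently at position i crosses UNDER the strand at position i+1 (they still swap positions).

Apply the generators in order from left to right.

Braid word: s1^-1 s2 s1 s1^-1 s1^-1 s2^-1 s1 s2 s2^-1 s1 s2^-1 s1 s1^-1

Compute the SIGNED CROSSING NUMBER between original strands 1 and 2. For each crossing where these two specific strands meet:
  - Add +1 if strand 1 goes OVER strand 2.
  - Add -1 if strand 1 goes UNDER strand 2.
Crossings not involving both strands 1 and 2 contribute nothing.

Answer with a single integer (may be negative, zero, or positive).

Gen 1: 1 under 2. Both 1&2? yes. Contrib: -1. Sum: -1
Gen 2: crossing 1x3. Both 1&2? no. Sum: -1
Gen 3: crossing 2x3. Both 1&2? no. Sum: -1
Gen 4: crossing 3x2. Both 1&2? no. Sum: -1
Gen 5: crossing 2x3. Both 1&2? no. Sum: -1
Gen 6: 2 under 1. Both 1&2? yes. Contrib: +1. Sum: 0
Gen 7: crossing 3x1. Both 1&2? no. Sum: 0
Gen 8: crossing 3x2. Both 1&2? no. Sum: 0
Gen 9: crossing 2x3. Both 1&2? no. Sum: 0
Gen 10: crossing 1x3. Both 1&2? no. Sum: 0
Gen 11: 1 under 2. Both 1&2? yes. Contrib: -1. Sum: -1
Gen 12: crossing 3x2. Both 1&2? no. Sum: -1
Gen 13: crossing 2x3. Both 1&2? no. Sum: -1

Answer: -1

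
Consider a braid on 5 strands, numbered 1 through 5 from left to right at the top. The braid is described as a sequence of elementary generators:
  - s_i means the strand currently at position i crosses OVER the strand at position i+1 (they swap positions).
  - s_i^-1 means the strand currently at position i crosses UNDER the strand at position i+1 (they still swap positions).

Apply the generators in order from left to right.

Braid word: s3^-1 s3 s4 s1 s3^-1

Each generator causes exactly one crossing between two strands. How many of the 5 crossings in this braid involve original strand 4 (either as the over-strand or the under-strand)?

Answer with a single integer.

Answer: 3

Derivation:
Gen 1: crossing 3x4. Involves strand 4? yes. Count so far: 1
Gen 2: crossing 4x3. Involves strand 4? yes. Count so far: 2
Gen 3: crossing 4x5. Involves strand 4? yes. Count so far: 3
Gen 4: crossing 1x2. Involves strand 4? no. Count so far: 3
Gen 5: crossing 3x5. Involves strand 4? no. Count so far: 3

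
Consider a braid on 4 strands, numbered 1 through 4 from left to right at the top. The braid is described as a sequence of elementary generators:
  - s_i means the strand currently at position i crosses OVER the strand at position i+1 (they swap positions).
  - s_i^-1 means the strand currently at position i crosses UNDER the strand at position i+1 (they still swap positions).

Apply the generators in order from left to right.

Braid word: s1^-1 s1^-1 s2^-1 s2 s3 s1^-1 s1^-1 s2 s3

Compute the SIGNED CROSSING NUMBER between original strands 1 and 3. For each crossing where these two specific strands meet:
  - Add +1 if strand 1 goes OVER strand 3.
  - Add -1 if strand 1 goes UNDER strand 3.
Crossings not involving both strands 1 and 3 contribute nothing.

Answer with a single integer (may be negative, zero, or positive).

Answer: 0

Derivation:
Gen 1: crossing 1x2. Both 1&3? no. Sum: 0
Gen 2: crossing 2x1. Both 1&3? no. Sum: 0
Gen 3: crossing 2x3. Both 1&3? no. Sum: 0
Gen 4: crossing 3x2. Both 1&3? no. Sum: 0
Gen 5: crossing 3x4. Both 1&3? no. Sum: 0
Gen 6: crossing 1x2. Both 1&3? no. Sum: 0
Gen 7: crossing 2x1. Both 1&3? no. Sum: 0
Gen 8: crossing 2x4. Both 1&3? no. Sum: 0
Gen 9: crossing 2x3. Both 1&3? no. Sum: 0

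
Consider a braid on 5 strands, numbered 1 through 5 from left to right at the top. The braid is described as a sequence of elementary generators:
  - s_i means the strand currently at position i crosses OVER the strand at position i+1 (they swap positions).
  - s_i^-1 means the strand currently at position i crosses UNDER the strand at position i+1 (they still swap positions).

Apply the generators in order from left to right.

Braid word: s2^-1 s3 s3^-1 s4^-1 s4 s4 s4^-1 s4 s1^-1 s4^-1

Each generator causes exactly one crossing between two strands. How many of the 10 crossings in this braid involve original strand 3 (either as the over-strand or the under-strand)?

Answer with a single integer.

Answer: 2

Derivation:
Gen 1: crossing 2x3. Involves strand 3? yes. Count so far: 1
Gen 2: crossing 2x4. Involves strand 3? no. Count so far: 1
Gen 3: crossing 4x2. Involves strand 3? no. Count so far: 1
Gen 4: crossing 4x5. Involves strand 3? no. Count so far: 1
Gen 5: crossing 5x4. Involves strand 3? no. Count so far: 1
Gen 6: crossing 4x5. Involves strand 3? no. Count so far: 1
Gen 7: crossing 5x4. Involves strand 3? no. Count so far: 1
Gen 8: crossing 4x5. Involves strand 3? no. Count so far: 1
Gen 9: crossing 1x3. Involves strand 3? yes. Count so far: 2
Gen 10: crossing 5x4. Involves strand 3? no. Count so far: 2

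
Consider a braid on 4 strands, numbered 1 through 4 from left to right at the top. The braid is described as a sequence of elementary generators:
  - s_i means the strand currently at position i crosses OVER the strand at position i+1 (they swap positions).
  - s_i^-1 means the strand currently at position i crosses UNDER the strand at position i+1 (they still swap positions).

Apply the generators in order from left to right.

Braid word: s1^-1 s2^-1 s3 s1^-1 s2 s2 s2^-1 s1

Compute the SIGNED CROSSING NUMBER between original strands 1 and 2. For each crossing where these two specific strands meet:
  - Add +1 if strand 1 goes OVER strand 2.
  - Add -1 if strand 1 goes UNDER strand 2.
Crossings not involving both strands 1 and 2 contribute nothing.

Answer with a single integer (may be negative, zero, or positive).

Gen 1: 1 under 2. Both 1&2? yes. Contrib: -1. Sum: -1
Gen 2: crossing 1x3. Both 1&2? no. Sum: -1
Gen 3: crossing 1x4. Both 1&2? no. Sum: -1
Gen 4: crossing 2x3. Both 1&2? no. Sum: -1
Gen 5: crossing 2x4. Both 1&2? no. Sum: -1
Gen 6: crossing 4x2. Both 1&2? no. Sum: -1
Gen 7: crossing 2x4. Both 1&2? no. Sum: -1
Gen 8: crossing 3x4. Both 1&2? no. Sum: -1

Answer: -1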